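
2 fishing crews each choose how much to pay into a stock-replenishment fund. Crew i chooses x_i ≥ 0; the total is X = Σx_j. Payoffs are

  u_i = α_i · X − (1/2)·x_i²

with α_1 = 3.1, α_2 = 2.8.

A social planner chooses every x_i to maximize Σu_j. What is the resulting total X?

11.8

Planner FOC: ∂(Σu_j)/∂x_i = (Σα_j) − x_i = 0, so x_i^SO = Σα_j = 5.9 for every i; X^SO = 11.8.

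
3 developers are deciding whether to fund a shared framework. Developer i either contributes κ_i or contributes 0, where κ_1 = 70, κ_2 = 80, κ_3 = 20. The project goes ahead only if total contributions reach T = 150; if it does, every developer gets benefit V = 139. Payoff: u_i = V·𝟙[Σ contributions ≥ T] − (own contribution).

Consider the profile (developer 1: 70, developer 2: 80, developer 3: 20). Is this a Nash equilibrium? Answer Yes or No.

No

Total = 170 ≥ 150: provided.
Developer 1 (pledges 70, payoff 69): dropping to 0 → total 100, payoff 0. No gain.
Developer 2 (pledges 80, payoff 59): dropping to 0 → total 90, payoff 0. No gain.
Developer 3 (pledges 20, payoff 119): dropping to 0 → total 150, payoff 139. Profitable deviation.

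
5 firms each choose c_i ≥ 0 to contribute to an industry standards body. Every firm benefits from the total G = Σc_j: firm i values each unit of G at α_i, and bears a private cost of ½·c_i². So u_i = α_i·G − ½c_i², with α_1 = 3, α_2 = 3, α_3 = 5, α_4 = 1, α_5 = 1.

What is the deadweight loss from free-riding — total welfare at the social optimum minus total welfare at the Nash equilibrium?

276

Firm i's FOC: ∂u_i/∂c_i = α_i − c_i = 0, so c_i* = α_i.
NE contributions = (3, 3, 5, 1, 1); G = 13.
W^NE = (Σα)·G − ½Σα_i² = 13² − ½·45 = 146.5.
Planner sets c_i = Σα_j = 13 for every i, so G^SO = 5·13 = 65.
W^SO = (Σα)·G^SO − ½·5·(Σα)² = (5/2)·13² = 422.5.
Deadweight loss = W^SO − W^NE = 276.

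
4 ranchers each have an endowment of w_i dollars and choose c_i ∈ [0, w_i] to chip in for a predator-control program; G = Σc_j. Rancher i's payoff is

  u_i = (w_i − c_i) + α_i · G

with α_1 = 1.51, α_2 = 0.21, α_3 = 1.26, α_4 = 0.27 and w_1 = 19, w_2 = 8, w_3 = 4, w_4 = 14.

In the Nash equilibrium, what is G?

23

∂u_i/∂c_i = α_i − 1, so rancher i contributes w_i if α_i > 1, else 0.
α_i > 1 for i ∈ {1, 3}; NE contributions (19, 0, 4, 0), G = 23.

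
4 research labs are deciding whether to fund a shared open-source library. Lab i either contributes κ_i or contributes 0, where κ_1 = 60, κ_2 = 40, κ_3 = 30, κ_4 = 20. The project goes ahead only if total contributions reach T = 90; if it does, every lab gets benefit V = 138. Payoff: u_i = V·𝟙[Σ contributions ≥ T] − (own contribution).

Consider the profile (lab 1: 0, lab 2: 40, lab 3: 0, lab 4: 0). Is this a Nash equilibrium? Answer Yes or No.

No

Total = 40 < 90: not provided.
Lab 1 (pledges 0, payoff 0): pledging 60 → total 100, payoff 78. Profitable deviation.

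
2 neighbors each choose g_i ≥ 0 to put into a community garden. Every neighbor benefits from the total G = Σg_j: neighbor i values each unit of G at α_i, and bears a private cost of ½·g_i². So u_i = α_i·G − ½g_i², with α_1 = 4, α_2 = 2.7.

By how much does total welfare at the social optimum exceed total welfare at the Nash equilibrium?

Neighbor i's FOC: ∂u_i/∂g_i = α_i − g_i = 0, so g_i* = α_i.
NE contributions = (4, 2.7); G = 6.7.
W^NE = (Σα)·G − ½Σα_i² = 6.7² − ½·23.29 = 33.245.
Planner sets g_i = Σα_j = 6.7 for every i, so G^SO = 2·6.7 = 13.4.
W^SO = (Σα)·G^SO − ½·2·(Σα)² = (2/2)·6.7² = 44.89.
Deadweight loss = W^SO − W^NE = 11.645.

11.645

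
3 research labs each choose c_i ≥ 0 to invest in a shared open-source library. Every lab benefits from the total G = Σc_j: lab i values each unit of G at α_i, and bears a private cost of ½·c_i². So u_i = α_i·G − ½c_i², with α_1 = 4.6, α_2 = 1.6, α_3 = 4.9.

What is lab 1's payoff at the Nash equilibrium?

Lab i's FOC: ∂u_i/∂c_i = α_i − c_i = 0, so c_i* = α_i.
NE contributions = (4.6, 1.6, 4.9); G = 11.1.
u_1 = α_1·G − ½·(c_1)² = 4.6·11.1 − ½·4.6² = 40.48.

40.48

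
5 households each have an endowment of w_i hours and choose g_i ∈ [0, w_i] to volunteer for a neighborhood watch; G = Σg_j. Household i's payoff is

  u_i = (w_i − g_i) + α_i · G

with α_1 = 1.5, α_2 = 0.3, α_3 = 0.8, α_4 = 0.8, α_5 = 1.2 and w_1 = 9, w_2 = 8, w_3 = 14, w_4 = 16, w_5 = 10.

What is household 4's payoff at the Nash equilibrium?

∂u_i/∂g_i = α_i − 1, so household i contributes w_i if α_i > 1, else 0.
α_i > 1 for i ∈ {1, 5}; NE contributions (9, 0, 0, 0, 10), G = 19.
u_4 = (16 − 0) + 0.8·19 = 31.2.

31.2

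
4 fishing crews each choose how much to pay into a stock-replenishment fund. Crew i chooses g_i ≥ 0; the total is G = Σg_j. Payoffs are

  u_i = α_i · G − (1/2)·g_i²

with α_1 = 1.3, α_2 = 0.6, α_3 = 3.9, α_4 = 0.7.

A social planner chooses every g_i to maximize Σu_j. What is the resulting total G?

Planner FOC: ∂(Σu_j)/∂g_i = (Σα_j) − g_i = 0, so g_i^SO = Σα_j = 6.5 for every i; G^SO = 26.

26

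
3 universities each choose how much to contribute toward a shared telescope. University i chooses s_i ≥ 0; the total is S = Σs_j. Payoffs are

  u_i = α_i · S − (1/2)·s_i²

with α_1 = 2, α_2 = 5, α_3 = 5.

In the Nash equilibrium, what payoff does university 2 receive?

47.5

University i's FOC: ∂u_i/∂s_i = α_i − s_i = 0, so s_i* = α_i.
NE contributions = (2, 5, 5); S = 12.
u_2 = α_2·S − ½·(s_2)² = 5·12 − ½·5² = 47.5.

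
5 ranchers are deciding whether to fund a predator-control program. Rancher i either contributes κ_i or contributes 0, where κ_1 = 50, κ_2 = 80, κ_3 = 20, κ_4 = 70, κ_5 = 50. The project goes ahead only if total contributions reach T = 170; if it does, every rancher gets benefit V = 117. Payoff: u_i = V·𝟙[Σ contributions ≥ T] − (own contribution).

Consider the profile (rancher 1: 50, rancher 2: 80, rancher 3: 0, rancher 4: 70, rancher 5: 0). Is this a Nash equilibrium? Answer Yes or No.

Yes

Total = 200 ≥ 170: provided.
Rancher 1 (pledges 50, payoff 67): dropping to 0 → total 150, payoff 0. No gain.
Rancher 2 (pledges 80, payoff 37): dropping to 0 → total 120, payoff 0. No gain.
Rancher 3 (pledges 0, payoff 117): pledging 20 → total 220, payoff 97. No gain.
Rancher 4 (pledges 70, payoff 47): dropping to 0 → total 130, payoff 0. No gain.
Rancher 5 (pledges 0, payoff 117): pledging 50 → total 250, payoff 67. No gain.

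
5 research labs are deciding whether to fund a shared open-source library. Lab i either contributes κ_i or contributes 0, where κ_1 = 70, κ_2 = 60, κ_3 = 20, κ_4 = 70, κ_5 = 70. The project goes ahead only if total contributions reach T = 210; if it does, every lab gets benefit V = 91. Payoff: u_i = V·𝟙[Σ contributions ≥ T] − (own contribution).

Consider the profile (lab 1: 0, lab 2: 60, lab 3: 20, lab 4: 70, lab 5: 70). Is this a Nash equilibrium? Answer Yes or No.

Total = 220 ≥ 210: provided.
Lab 1 (pledges 0, payoff 91): pledging 70 → total 290, payoff 21. No gain.
Lab 2 (pledges 60, payoff 31): dropping to 0 → total 160, payoff 0. No gain.
Lab 3 (pledges 20, payoff 71): dropping to 0 → total 200, payoff 0. No gain.
Lab 4 (pledges 70, payoff 21): dropping to 0 → total 150, payoff 0. No gain.
Lab 5 (pledges 70, payoff 21): dropping to 0 → total 150, payoff 0. No gain.

Yes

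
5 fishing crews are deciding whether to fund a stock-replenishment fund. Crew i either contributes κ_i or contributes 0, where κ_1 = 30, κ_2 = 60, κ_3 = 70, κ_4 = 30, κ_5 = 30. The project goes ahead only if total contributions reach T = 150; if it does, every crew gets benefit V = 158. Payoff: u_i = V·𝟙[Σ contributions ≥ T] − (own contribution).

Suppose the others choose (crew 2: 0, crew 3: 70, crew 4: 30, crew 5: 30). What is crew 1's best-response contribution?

Others' total = 130. Contributing 30 brings total to 160 ≥ 150: gain V − κ_1 = 128.
Best response: 30.

30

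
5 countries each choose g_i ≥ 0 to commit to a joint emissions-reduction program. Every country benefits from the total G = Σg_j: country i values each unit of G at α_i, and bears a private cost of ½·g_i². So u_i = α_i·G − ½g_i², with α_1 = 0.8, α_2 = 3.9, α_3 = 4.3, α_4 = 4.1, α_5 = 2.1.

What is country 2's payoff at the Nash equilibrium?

51.675

Country i's FOC: ∂u_i/∂g_i = α_i − g_i = 0, so g_i* = α_i.
NE contributions = (0.8, 3.9, 4.3, 4.1, 2.1); G = 15.2.
u_2 = α_2·G − ½·(g_2)² = 3.9·15.2 − ½·3.9² = 51.675.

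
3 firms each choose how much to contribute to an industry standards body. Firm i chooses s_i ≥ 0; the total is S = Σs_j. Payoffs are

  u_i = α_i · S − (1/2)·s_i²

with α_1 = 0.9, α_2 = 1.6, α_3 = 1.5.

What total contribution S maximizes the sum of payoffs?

12

Planner FOC: ∂(Σu_j)/∂s_i = (Σα_j) − s_i = 0, so s_i^SO = Σα_j = 4 for every i; S^SO = 12.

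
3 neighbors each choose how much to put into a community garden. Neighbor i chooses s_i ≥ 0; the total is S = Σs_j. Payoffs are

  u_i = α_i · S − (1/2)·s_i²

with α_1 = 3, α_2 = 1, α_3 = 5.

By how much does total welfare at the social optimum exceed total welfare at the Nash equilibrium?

58

Neighbor i's FOC: ∂u_i/∂s_i = α_i − s_i = 0, so s_i* = α_i.
NE contributions = (3, 1, 5); S = 9.
W^NE = (Σα)·S − ½Σα_i² = 9² − ½·35 = 63.5.
Planner sets s_i = Σα_j = 9 for every i, so S^SO = 3·9 = 27.
W^SO = (Σα)·S^SO − ½·3·(Σα)² = (3/2)·9² = 121.5.
Deadweight loss = W^SO − W^NE = 58.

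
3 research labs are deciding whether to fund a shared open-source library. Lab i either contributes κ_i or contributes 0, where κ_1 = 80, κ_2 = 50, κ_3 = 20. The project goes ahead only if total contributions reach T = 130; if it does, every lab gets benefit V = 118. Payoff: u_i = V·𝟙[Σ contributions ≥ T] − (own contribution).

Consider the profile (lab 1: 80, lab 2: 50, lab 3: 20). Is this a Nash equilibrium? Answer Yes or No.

Total = 150 ≥ 130: provided.
Lab 1 (pledges 80, payoff 38): dropping to 0 → total 70, payoff 0. No gain.
Lab 2 (pledges 50, payoff 68): dropping to 0 → total 100, payoff 0. No gain.
Lab 3 (pledges 20, payoff 98): dropping to 0 → total 130, payoff 118. Profitable deviation.

No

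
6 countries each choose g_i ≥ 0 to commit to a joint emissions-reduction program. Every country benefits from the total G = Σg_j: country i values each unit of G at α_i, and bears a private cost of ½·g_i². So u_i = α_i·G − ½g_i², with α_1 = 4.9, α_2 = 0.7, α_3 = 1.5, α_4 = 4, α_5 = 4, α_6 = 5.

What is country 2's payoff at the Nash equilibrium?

13.825

Country i's FOC: ∂u_i/∂g_i = α_i − g_i = 0, so g_i* = α_i.
NE contributions = (4.9, 0.7, 1.5, 4, 4, 5); G = 20.1.
u_2 = α_2·G − ½·(g_2)² = 0.7·20.1 − ½·0.7² = 13.825.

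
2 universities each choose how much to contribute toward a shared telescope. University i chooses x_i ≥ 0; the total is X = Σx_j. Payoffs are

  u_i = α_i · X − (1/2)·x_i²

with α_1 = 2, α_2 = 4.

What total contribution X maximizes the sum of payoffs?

12

Planner FOC: ∂(Σu_j)/∂x_i = (Σα_j) − x_i = 0, so x_i^SO = Σα_j = 6 for every i; X^SO = 12.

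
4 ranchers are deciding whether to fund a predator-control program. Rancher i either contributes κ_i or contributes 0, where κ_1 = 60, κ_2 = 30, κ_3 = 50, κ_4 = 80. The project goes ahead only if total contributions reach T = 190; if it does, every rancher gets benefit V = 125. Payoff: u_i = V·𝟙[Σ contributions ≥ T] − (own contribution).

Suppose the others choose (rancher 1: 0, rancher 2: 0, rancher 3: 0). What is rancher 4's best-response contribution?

0

Others' total = 0. Even contributing 80 gives 80 < 190: no benefit either way.
Best response: 0.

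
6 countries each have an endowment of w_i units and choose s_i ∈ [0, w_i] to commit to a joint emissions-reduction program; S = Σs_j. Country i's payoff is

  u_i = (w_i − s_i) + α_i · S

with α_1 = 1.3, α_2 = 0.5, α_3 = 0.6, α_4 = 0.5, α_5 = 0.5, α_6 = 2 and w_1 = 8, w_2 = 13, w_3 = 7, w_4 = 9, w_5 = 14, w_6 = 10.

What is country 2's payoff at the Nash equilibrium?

22

∂u_i/∂s_i = α_i − 1, so country i contributes w_i if α_i > 1, else 0.
α_i > 1 for i ∈ {1, 6}; NE contributions (8, 0, 0, 0, 0, 10), S = 18.
u_2 = (13 − 0) + 0.5·18 = 22.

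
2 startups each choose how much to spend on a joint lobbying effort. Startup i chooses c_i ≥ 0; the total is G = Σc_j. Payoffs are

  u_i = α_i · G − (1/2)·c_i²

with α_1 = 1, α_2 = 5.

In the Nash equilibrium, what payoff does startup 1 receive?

5.5

Startup i's FOC: ∂u_i/∂c_i = α_i − c_i = 0, so c_i* = α_i.
NE contributions = (1, 5); G = 6.
u_1 = α_1·G − ½·(c_1)² = 1·6 − ½·1² = 5.5.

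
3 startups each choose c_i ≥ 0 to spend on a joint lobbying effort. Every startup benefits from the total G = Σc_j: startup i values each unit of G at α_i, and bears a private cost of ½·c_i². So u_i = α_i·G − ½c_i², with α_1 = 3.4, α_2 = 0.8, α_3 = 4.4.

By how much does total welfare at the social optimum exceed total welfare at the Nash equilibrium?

Startup i's FOC: ∂u_i/∂c_i = α_i − c_i = 0, so c_i* = α_i.
NE contributions = (3.4, 0.8, 4.4); G = 8.6.
W^NE = (Σα)·G − ½Σα_i² = 8.6² − ½·31.56 = 58.18.
Planner sets c_i = Σα_j = 8.6 for every i, so G^SO = 3·8.6 = 25.8.
W^SO = (Σα)·G^SO − ½·3·(Σα)² = (3/2)·8.6² = 110.94.
Deadweight loss = W^SO − W^NE = 52.76.

52.76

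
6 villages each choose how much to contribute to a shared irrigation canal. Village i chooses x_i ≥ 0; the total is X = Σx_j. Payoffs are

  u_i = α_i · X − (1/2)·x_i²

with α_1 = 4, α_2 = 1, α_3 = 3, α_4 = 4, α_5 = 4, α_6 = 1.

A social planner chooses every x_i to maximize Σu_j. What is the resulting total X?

Planner FOC: ∂(Σu_j)/∂x_i = (Σα_j) − x_i = 0, so x_i^SO = Σα_j = 17 for every i; X^SO = 102.

102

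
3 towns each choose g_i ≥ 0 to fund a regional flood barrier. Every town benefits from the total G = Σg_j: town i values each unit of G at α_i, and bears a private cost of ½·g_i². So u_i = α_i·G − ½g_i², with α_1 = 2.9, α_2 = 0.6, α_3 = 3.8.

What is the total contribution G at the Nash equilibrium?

7.3

Town i's FOC: ∂u_i/∂g_i = α_i − g_i = 0, so g_i* = α_i.
NE contributions = (2.9, 0.6, 3.8); G = 7.3.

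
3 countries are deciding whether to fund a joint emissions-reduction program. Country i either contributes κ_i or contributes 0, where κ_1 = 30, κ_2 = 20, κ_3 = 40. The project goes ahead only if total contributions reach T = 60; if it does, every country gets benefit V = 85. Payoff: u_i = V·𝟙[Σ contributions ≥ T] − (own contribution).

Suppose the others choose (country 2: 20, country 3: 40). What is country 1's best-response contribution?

Others' total = 60 ≥ 60; contributing adds cost 30 for no extra benefit.
Best response: 0.

0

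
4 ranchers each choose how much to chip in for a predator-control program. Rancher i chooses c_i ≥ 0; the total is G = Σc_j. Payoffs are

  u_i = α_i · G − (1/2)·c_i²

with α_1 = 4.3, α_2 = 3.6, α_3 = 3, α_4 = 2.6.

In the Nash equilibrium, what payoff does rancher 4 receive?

31.72

Rancher i's FOC: ∂u_i/∂c_i = α_i − c_i = 0, so c_i* = α_i.
NE contributions = (4.3, 3.6, 3, 2.6); G = 13.5.
u_4 = α_4·G − ½·(c_4)² = 2.6·13.5 − ½·2.6² = 31.72.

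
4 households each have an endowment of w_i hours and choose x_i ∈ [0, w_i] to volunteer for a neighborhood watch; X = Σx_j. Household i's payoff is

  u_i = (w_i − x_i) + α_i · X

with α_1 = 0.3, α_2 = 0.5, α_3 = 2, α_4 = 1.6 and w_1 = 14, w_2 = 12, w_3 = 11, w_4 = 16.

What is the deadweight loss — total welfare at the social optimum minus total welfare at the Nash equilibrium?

∂u_i/∂x_i = α_i − 1, so household i contributes w_i if α_i > 1, else 0.
α_i > 1 for i ∈ {3, 4}; NE contributions (0, 0, 11, 16), X = 27.
W^NE = Σw_i − X^NE + (Σα_i)·X^NE = 53 + 3.4·27 = 144.8.
Planner: ∂(Σu_j)/∂x_i = Σα_j − 1 = 3.4 > 0, so everyone contributes w_i; X^SO = 53, W^SO = 53 + 3.4·53 = 233.2.
Deadweight loss = 88.4.

88.4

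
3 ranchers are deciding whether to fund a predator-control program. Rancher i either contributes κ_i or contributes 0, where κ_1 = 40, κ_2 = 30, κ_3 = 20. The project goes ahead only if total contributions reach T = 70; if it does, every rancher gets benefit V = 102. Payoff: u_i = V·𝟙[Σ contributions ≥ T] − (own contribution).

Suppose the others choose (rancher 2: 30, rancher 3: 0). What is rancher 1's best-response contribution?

40

Others' total = 30. Contributing 40 brings total to 70 ≥ 70: gain V − κ_1 = 62.
Best response: 40.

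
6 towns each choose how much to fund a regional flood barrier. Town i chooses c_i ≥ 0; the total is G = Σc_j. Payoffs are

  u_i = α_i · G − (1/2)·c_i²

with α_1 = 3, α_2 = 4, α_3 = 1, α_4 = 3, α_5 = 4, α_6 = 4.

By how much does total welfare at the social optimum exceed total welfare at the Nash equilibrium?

755.5

Town i's FOC: ∂u_i/∂c_i = α_i − c_i = 0, so c_i* = α_i.
NE contributions = (3, 4, 1, 3, 4, 4); G = 19.
W^NE = (Σα)·G − ½Σα_i² = 19² − ½·67 = 327.5.
Planner sets c_i = Σα_j = 19 for every i, so G^SO = 6·19 = 114.
W^SO = (Σα)·G^SO − ½·6·(Σα)² = (6/2)·19² = 1083.
Deadweight loss = W^SO − W^NE = 755.5.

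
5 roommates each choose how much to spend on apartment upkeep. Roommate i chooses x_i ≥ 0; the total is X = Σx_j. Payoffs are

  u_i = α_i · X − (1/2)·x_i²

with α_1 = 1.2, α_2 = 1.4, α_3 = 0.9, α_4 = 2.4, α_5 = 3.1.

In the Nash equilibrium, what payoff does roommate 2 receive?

11.62

Roommate i's FOC: ∂u_i/∂x_i = α_i − x_i = 0, so x_i* = α_i.
NE contributions = (1.2, 1.4, 0.9, 2.4, 3.1); X = 9.
u_2 = α_2·X − ½·(x_2)² = 1.4·9 − ½·1.4² = 11.62.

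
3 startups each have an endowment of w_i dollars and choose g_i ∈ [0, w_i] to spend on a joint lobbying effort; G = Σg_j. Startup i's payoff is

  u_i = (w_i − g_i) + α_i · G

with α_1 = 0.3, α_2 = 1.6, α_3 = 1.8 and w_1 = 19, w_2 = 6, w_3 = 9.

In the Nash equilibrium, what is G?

∂u_i/∂g_i = α_i − 1, so startup i contributes w_i if α_i > 1, else 0.
α_i > 1 for i ∈ {2, 3}; NE contributions (0, 6, 9), G = 15.

15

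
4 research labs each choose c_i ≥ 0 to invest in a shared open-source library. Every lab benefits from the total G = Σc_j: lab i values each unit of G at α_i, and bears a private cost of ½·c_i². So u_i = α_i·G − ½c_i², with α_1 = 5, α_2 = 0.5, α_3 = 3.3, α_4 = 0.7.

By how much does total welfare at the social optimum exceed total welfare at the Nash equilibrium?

Lab i's FOC: ∂u_i/∂c_i = α_i − c_i = 0, so c_i* = α_i.
NE contributions = (5, 0.5, 3.3, 0.7); G = 9.5.
W^NE = (Σα)·G − ½Σα_i² = 9.5² − ½·36.63 = 71.935.
Planner sets c_i = Σα_j = 9.5 for every i, so G^SO = 4·9.5 = 38.
W^SO = (Σα)·G^SO − ½·4·(Σα)² = (4/2)·9.5² = 180.5.
Deadweight loss = W^SO − W^NE = 108.565.

108.565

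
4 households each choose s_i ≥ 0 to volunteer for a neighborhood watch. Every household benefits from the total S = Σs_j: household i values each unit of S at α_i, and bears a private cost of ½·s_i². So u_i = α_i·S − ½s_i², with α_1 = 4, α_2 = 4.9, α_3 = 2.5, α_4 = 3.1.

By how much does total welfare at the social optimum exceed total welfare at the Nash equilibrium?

Household i's FOC: ∂u_i/∂s_i = α_i − s_i = 0, so s_i* = α_i.
NE contributions = (4, 4.9, 2.5, 3.1); S = 14.5.
W^NE = (Σα)·S − ½Σα_i² = 14.5² − ½·55.87 = 182.315.
Planner sets s_i = Σα_j = 14.5 for every i, so S^SO = 4·14.5 = 58.
W^SO = (Σα)·S^SO − ½·4·(Σα)² = (4/2)·14.5² = 420.5.
Deadweight loss = W^SO − W^NE = 238.185.

238.185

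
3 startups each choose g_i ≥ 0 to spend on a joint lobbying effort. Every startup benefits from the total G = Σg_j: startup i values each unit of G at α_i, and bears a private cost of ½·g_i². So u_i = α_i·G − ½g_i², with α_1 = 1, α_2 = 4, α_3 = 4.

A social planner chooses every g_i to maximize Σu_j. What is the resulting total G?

Planner FOC: ∂(Σu_j)/∂g_i = (Σα_j) − g_i = 0, so g_i^SO = Σα_j = 9 for every i; G^SO = 27.

27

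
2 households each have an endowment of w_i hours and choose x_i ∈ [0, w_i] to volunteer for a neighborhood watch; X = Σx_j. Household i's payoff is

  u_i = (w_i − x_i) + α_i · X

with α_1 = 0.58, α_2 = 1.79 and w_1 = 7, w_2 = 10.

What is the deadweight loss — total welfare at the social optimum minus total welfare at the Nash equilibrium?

∂u_i/∂x_i = α_i − 1, so household i contributes w_i if α_i > 1, else 0.
α_i > 1 for i ∈ {2}; NE contributions (0, 10), X = 10.
W^NE = Σw_i − X^NE + (Σα_i)·X^NE = 17 + 1.37·10 = 30.7.
Planner: ∂(Σu_j)/∂x_i = Σα_j − 1 = 1.37 > 0, so everyone contributes w_i; X^SO = 17, W^SO = 17 + 1.37·17 = 40.29.
Deadweight loss = 9.59.

9.59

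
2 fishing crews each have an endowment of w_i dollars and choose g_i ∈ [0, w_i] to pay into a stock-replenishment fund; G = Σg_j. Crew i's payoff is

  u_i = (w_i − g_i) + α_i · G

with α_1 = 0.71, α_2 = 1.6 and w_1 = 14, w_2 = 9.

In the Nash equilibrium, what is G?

9

∂u_i/∂g_i = α_i − 1, so crew i contributes w_i if α_i > 1, else 0.
α_i > 1 for i ∈ {2}; NE contributions (0, 9), G = 9.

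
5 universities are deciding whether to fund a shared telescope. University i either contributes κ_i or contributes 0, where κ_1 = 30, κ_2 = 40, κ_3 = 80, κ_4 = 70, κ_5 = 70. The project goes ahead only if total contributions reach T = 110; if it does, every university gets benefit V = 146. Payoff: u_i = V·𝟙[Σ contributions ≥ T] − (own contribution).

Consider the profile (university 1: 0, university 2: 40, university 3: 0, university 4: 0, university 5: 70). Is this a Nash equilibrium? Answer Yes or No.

Yes

Total = 110 ≥ 110: provided.
University 1 (pledges 0, payoff 146): pledging 30 → total 140, payoff 116. No gain.
University 2 (pledges 40, payoff 106): dropping to 0 → total 70, payoff 0. No gain.
University 3 (pledges 0, payoff 146): pledging 80 → total 190, payoff 66. No gain.
University 4 (pledges 0, payoff 146): pledging 70 → total 180, payoff 76. No gain.
University 5 (pledges 70, payoff 76): dropping to 0 → total 40, payoff 0. No gain.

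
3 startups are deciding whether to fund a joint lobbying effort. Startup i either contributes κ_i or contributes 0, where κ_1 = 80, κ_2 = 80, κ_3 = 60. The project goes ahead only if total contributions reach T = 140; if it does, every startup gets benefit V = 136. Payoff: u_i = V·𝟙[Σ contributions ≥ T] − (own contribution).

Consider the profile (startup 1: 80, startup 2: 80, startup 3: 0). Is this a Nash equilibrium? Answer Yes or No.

Yes

Total = 160 ≥ 140: provided.
Startup 1 (pledges 80, payoff 56): dropping to 0 → total 80, payoff 0. No gain.
Startup 2 (pledges 80, payoff 56): dropping to 0 → total 80, payoff 0. No gain.
Startup 3 (pledges 0, payoff 136): pledging 60 → total 220, payoff 76. No gain.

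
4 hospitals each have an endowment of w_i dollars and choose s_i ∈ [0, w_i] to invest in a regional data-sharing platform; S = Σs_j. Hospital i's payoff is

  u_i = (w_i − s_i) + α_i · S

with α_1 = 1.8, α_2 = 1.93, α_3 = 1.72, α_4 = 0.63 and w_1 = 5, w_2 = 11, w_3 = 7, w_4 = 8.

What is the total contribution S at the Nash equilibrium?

23

∂u_i/∂s_i = α_i − 1, so hospital i contributes w_i if α_i > 1, else 0.
α_i > 1 for i ∈ {1, 2, 3}; NE contributions (5, 11, 7, 0), S = 23.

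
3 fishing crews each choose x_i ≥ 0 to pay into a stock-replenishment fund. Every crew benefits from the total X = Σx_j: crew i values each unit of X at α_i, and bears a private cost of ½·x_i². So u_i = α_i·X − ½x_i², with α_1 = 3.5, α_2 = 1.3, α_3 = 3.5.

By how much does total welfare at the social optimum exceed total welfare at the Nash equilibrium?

47.54

Crew i's FOC: ∂u_i/∂x_i = α_i − x_i = 0, so x_i* = α_i.
NE contributions = (3.5, 1.3, 3.5); X = 8.3.
W^NE = (Σα)·X − ½Σα_i² = 8.3² − ½·26.19 = 55.795.
Planner sets x_i = Σα_j = 8.3 for every i, so X^SO = 3·8.3 = 24.9.
W^SO = (Σα)·X^SO − ½·3·(Σα)² = (3/2)·8.3² = 103.335.
Deadweight loss = W^SO − W^NE = 47.54.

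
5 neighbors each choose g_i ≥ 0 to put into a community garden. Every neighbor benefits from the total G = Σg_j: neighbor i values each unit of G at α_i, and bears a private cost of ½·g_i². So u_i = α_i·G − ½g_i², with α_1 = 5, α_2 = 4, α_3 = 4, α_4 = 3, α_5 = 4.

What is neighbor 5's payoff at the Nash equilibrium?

Neighbor i's FOC: ∂u_i/∂g_i = α_i − g_i = 0, so g_i* = α_i.
NE contributions = (5, 4, 4, 3, 4); G = 20.
u_5 = α_5·G − ½·(g_5)² = 4·20 − ½·4² = 72.

72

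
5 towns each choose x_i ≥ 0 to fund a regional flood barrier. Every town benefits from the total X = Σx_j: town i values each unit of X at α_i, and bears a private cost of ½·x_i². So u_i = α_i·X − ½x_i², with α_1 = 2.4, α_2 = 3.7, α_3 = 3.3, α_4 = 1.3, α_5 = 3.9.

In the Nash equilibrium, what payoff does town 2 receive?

Town i's FOC: ∂u_i/∂x_i = α_i − x_i = 0, so x_i* = α_i.
NE contributions = (2.4, 3.7, 3.3, 1.3, 3.9); X = 14.6.
u_2 = α_2·X − ½·(x_2)² = 3.7·14.6 − ½·3.7² = 47.175.

47.175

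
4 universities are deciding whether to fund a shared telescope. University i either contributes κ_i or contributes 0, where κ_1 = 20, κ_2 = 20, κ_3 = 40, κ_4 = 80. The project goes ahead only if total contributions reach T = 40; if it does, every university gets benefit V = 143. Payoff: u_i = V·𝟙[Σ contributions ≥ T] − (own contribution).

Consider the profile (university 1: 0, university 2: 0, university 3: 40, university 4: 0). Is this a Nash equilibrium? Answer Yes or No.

Total = 40 ≥ 40: provided.
University 1 (pledges 0, payoff 143): pledging 20 → total 60, payoff 123. No gain.
University 2 (pledges 0, payoff 143): pledging 20 → total 60, payoff 123. No gain.
University 3 (pledges 40, payoff 103): dropping to 0 → total 0, payoff 0. No gain.
University 4 (pledges 0, payoff 143): pledging 80 → total 120, payoff 63. No gain.

Yes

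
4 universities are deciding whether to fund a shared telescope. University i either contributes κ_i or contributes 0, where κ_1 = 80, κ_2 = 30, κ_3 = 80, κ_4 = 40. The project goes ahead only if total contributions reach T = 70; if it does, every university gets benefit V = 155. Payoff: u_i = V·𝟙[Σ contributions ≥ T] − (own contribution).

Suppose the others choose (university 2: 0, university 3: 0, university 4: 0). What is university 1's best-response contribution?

Others' total = 0. Contributing 80 brings total to 80 ≥ 70: gain V − κ_1 = 75.
Best response: 80.

80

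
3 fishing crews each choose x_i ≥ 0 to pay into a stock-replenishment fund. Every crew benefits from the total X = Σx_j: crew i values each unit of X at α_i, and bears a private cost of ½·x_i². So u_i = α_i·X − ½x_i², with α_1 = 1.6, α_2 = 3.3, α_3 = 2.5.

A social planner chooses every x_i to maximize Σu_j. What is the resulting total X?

Planner FOC: ∂(Σu_j)/∂x_i = (Σα_j) − x_i = 0, so x_i^SO = Σα_j = 7.4 for every i; X^SO = 22.2.

22.2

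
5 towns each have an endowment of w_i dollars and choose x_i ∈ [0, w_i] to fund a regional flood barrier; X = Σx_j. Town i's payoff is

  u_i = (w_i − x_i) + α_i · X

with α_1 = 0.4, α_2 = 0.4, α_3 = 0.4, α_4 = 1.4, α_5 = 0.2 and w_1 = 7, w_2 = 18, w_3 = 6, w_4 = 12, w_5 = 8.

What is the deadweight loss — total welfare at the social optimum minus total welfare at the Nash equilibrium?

∂u_i/∂x_i = α_i − 1, so town i contributes w_i if α_i > 1, else 0.
α_i > 1 for i ∈ {4}; NE contributions (0, 0, 0, 12, 0), X = 12.
W^NE = Σw_i − X^NE + (Σα_i)·X^NE = 51 + 1.8·12 = 72.6.
Planner: ∂(Σu_j)/∂x_i = Σα_j − 1 = 1.8 > 0, so everyone contributes w_i; X^SO = 51, W^SO = 51 + 1.8·51 = 142.8.
Deadweight loss = 70.2.

70.2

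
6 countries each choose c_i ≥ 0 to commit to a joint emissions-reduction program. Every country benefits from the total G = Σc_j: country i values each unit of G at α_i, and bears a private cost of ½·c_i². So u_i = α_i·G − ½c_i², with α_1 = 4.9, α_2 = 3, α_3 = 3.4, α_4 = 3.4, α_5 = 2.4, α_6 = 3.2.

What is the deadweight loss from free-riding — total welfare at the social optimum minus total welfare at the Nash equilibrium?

Country i's FOC: ∂u_i/∂c_i = α_i − c_i = 0, so c_i* = α_i.
NE contributions = (4.9, 3, 3.4, 3.4, 2.4, 3.2); G = 20.3.
W^NE = (Σα)·G − ½Σα_i² = 20.3² − ½·72.13 = 376.025.
Planner sets c_i = Σα_j = 20.3 for every i, so G^SO = 6·20.3 = 121.8.
W^SO = (Σα)·G^SO − ½·6·(Σα)² = (6/2)·20.3² = 1236.27.
Deadweight loss = W^SO − W^NE = 860.245.

860.245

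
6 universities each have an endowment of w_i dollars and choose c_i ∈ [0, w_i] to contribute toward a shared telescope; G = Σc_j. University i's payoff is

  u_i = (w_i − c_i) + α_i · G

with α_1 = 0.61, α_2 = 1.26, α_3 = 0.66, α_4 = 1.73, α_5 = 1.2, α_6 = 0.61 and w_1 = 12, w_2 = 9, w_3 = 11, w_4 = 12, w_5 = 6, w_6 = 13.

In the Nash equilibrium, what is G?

∂u_i/∂c_i = α_i − 1, so university i contributes w_i if α_i > 1, else 0.
α_i > 1 for i ∈ {2, 4, 5}; NE contributions (0, 9, 0, 12, 6, 0), G = 27.

27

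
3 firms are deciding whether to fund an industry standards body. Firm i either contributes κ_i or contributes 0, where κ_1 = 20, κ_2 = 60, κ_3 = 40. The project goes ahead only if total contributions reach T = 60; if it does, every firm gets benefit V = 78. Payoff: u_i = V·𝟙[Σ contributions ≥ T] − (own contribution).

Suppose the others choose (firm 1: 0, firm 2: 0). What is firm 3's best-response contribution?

0

Others' total = 0. Even contributing 40 gives 40 < 60: no benefit either way.
Best response: 0.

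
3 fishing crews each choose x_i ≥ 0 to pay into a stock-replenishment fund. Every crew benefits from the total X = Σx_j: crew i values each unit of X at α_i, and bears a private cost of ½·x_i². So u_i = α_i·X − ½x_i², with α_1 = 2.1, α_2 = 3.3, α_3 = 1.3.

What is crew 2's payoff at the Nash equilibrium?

Crew i's FOC: ∂u_i/∂x_i = α_i − x_i = 0, so x_i* = α_i.
NE contributions = (2.1, 3.3, 1.3); X = 6.7.
u_2 = α_2·X − ½·(x_2)² = 3.3·6.7 − ½·3.3² = 16.665.

16.665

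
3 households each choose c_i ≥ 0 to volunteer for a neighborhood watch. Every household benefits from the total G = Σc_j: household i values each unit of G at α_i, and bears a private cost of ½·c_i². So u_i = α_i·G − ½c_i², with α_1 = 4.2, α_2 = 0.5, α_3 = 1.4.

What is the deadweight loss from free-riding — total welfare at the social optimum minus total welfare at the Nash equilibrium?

Household i's FOC: ∂u_i/∂c_i = α_i − c_i = 0, so c_i* = α_i.
NE contributions = (4.2, 0.5, 1.4); G = 6.1.
W^NE = (Σα)·G − ½Σα_i² = 6.1² − ½·19.85 = 27.285.
Planner sets c_i = Σα_j = 6.1 for every i, so G^SO = 3·6.1 = 18.3.
W^SO = (Σα)·G^SO − ½·3·(Σα)² = (3/2)·6.1² = 55.815.
Deadweight loss = W^SO − W^NE = 28.53.

28.53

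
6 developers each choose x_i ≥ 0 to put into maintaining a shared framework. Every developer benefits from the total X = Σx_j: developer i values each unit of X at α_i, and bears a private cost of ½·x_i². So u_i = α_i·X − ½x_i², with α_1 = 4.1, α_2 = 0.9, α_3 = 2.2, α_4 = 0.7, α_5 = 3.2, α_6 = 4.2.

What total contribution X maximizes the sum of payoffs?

Planner FOC: ∂(Σu_j)/∂x_i = (Σα_j) − x_i = 0, so x_i^SO = Σα_j = 15.3 for every i; X^SO = 91.8.

91.8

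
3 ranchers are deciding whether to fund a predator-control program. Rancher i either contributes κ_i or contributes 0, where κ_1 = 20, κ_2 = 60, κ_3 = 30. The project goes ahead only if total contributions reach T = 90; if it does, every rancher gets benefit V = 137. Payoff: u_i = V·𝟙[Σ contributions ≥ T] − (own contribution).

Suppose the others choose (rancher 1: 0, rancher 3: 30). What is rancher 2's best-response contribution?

Others' total = 30. Contributing 60 brings total to 90 ≥ 90: gain V − κ_2 = 77.
Best response: 60.

60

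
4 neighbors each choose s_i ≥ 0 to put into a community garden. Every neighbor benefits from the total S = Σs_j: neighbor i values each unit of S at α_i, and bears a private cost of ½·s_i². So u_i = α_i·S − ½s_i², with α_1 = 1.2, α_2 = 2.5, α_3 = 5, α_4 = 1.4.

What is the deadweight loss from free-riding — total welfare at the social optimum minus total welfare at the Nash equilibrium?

Neighbor i's FOC: ∂u_i/∂s_i = α_i − s_i = 0, so s_i* = α_i.
NE contributions = (1.2, 2.5, 5, 1.4); S = 10.1.
W^NE = (Σα)·S − ½Σα_i² = 10.1² − ½·34.65 = 84.685.
Planner sets s_i = Σα_j = 10.1 for every i, so S^SO = 4·10.1 = 40.4.
W^SO = (Σα)·S^SO − ½·4·(Σα)² = (4/2)·10.1² = 204.02.
Deadweight loss = W^SO − W^NE = 119.335.

119.335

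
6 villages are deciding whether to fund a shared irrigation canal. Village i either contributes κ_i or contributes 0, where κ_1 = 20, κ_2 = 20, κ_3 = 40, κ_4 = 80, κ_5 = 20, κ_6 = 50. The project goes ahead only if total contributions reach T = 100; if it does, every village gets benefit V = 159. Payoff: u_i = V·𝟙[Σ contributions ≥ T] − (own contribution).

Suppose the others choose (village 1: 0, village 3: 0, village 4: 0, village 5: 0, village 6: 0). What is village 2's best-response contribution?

0

Others' total = 0. Even contributing 20 gives 20 < 100: no benefit either way.
Best response: 0.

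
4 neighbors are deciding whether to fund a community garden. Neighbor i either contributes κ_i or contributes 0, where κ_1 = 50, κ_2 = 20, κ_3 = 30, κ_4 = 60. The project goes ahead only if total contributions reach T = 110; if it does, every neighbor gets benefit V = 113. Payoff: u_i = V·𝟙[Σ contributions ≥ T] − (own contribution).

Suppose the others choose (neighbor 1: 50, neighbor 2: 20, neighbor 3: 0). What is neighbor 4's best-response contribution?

60

Others' total = 70. Contributing 60 brings total to 130 ≥ 110: gain V − κ_4 = 53.
Best response: 60.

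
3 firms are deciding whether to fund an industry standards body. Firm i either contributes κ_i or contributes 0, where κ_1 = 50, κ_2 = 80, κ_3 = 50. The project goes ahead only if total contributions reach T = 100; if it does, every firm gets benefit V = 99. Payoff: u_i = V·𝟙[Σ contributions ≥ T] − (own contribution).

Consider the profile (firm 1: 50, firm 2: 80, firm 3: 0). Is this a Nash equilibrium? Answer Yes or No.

Yes

Total = 130 ≥ 100: provided.
Firm 1 (pledges 50, payoff 49): dropping to 0 → total 80, payoff 0. No gain.
Firm 2 (pledges 80, payoff 19): dropping to 0 → total 50, payoff 0. No gain.
Firm 3 (pledges 0, payoff 99): pledging 50 → total 180, payoff 49. No gain.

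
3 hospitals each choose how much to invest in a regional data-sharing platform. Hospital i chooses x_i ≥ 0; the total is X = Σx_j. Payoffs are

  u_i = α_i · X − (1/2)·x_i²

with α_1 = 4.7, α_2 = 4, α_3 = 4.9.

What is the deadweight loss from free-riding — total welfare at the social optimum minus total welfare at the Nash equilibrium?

123.53

Hospital i's FOC: ∂u_i/∂x_i = α_i − x_i = 0, so x_i* = α_i.
NE contributions = (4.7, 4, 4.9); X = 13.6.
W^NE = (Σα)·X − ½Σα_i² = 13.6² − ½·62.1 = 153.91.
Planner sets x_i = Σα_j = 13.6 for every i, so X^SO = 3·13.6 = 40.8.
W^SO = (Σα)·X^SO − ½·3·(Σα)² = (3/2)·13.6² = 277.44.
Deadweight loss = W^SO − W^NE = 123.53.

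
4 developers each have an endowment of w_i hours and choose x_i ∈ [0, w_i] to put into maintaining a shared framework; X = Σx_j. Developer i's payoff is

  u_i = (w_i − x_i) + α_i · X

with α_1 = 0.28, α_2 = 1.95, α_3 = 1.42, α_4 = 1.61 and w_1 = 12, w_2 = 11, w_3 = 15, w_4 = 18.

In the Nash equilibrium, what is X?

∂u_i/∂x_i = α_i − 1, so developer i contributes w_i if α_i > 1, else 0.
α_i > 1 for i ∈ {2, 3, 4}; NE contributions (0, 11, 15, 18), X = 44.

44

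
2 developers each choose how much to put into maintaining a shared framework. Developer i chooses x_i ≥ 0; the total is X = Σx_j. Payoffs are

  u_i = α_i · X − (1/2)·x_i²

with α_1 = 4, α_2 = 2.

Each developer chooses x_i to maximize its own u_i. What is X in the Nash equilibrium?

Developer i's FOC: ∂u_i/∂x_i = α_i − x_i = 0, so x_i* = α_i.
NE contributions = (4, 2); X = 6.

6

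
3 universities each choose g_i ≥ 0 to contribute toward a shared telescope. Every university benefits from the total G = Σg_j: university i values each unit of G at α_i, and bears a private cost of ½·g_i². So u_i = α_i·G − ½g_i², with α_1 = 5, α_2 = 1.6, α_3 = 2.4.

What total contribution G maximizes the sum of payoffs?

Planner FOC: ∂(Σu_j)/∂g_i = (Σα_j) − g_i = 0, so g_i^SO = Σα_j = 9 for every i; G^SO = 27.

27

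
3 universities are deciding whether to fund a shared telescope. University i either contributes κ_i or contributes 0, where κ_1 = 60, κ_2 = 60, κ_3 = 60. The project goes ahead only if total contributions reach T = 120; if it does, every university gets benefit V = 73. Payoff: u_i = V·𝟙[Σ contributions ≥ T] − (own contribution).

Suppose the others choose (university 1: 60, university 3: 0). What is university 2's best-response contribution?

Others' total = 60. Contributing 60 brings total to 120 ≥ 120: gain V − κ_2 = 13.
Best response: 60.

60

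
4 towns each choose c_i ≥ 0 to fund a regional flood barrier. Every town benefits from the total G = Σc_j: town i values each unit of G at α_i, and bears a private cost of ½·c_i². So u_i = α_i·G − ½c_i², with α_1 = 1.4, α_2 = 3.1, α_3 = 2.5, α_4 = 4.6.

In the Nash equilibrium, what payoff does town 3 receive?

25.875

Town i's FOC: ∂u_i/∂c_i = α_i − c_i = 0, so c_i* = α_i.
NE contributions = (1.4, 3.1, 2.5, 4.6); G = 11.6.
u_3 = α_3·G − ½·(c_3)² = 2.5·11.6 − ½·2.5² = 25.875.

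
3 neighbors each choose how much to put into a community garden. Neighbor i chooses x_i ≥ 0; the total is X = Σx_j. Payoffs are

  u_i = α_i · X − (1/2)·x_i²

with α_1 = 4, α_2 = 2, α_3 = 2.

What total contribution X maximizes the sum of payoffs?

Planner FOC: ∂(Σu_j)/∂x_i = (Σα_j) − x_i = 0, so x_i^SO = Σα_j = 8 for every i; X^SO = 24.

24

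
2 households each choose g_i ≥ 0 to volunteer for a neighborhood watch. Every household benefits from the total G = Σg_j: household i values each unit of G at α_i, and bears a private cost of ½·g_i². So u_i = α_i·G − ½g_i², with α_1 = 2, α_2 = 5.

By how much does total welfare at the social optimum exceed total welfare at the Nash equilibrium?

Household i's FOC: ∂u_i/∂g_i = α_i − g_i = 0, so g_i* = α_i.
NE contributions = (2, 5); G = 7.
W^NE = (Σα)·G − ½Σα_i² = 7² − ½·29 = 34.5.
Planner sets g_i = Σα_j = 7 for every i, so G^SO = 2·7 = 14.
W^SO = (Σα)·G^SO − ½·2·(Σα)² = (2/2)·7² = 49.
Deadweight loss = W^SO − W^NE = 14.5.

14.5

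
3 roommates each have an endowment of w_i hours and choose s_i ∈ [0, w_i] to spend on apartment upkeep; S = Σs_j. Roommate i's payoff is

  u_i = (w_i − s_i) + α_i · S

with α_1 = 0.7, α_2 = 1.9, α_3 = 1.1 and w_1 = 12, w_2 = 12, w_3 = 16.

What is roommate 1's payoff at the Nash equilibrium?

31.6

∂u_i/∂s_i = α_i − 1, so roommate i contributes w_i if α_i > 1, else 0.
α_i > 1 for i ∈ {2, 3}; NE contributions (0, 12, 16), S = 28.
u_1 = (12 − 0) + 0.7·28 = 31.6.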